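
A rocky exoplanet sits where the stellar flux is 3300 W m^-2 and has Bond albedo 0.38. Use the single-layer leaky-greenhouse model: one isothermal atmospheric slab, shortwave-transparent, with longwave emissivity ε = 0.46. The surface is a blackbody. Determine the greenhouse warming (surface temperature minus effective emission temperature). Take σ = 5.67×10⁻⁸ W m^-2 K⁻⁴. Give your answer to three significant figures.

20.8 K

At the top of the atmosphere, σT_e⁴ = S(1−α)/4 = 511.5 W m^-2, giving T_e = 308.2 K.
The surface balance (absorbed SW + ε·downward IR = σT_s⁴) with T_a⁴ = T_s⁴/2 reduces to T_s = T_e·[2/(2−ε)]^¼ = 329.0 K.
T_s − T_e = 329.0 − 308.2 = 20.81 K.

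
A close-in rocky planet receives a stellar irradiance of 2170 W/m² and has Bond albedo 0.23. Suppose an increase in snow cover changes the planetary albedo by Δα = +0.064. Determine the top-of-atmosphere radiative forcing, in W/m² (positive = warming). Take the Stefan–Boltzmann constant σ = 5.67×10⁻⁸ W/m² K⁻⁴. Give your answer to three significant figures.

The change in absorbed flux is Δ[S(1−α)/4] = −SΔα/4 = -34.72 W/m².

-34.7 W/m²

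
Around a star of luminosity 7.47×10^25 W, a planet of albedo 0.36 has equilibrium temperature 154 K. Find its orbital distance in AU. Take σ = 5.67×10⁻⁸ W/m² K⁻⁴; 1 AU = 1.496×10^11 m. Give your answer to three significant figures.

1.15 AU

The flux needed for this T is 4σT⁴/(1−0.36) = 199.3 W/m².
From L = 4πd²S, d = √(7.47×10^25/(4π·199.3)) = 1.727×10^11 m = 1.154 AU.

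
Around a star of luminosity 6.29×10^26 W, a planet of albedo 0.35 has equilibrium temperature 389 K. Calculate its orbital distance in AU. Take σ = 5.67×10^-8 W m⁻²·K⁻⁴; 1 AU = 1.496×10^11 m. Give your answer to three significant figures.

Required flux: S = 4σT⁴/(1−α) = 7990 W m⁻².
S = L/(4πd²) → d = √(L/4πS) = √(6.29×10^26/(4π·7990)) = 7.915×10^10 m = 0.5291 AU.

0.529 AU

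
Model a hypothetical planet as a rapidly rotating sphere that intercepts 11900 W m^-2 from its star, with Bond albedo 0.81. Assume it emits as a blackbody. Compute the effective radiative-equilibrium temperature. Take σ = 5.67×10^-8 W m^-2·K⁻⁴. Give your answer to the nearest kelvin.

The planet absorbs (1−α)S over its disc πR² and re-emits over 4πR², so the mean absorbed flux is (1−0.81)·11900/4 = 565.2 W m^-2.
Balancing against σT⁴: T = (565.2/5.67×10⁻⁸)^(1/4) = 316.0 K.

316 K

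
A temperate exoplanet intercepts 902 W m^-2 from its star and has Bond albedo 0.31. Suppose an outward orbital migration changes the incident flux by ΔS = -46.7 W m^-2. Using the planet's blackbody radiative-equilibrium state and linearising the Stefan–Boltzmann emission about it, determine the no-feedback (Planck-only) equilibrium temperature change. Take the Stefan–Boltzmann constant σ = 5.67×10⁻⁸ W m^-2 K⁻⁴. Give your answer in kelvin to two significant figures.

Reference equilibrium: T_e = [S(1−α)/(4σ)]^(1/4) = 228.9 K.
TOA radiative forcing: ΔF = (1−α)ΔS/4 = 0.69·(-46.7)/4 = -8.056 W m^-2.
The Planck feedback parameter is 4σT_e³ = 2.719 W m^-2/K.
So ΔT₀ = -8.056/2.719 = -2.96 K.

-3.0 K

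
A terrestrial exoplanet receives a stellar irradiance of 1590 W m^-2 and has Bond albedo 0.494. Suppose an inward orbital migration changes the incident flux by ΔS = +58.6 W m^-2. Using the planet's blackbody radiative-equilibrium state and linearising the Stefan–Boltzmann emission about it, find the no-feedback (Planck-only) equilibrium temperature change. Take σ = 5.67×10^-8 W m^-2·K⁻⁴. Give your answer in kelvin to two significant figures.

2.2 K

Reference equilibrium: T_e = [S(1−α)/(4σ)]^(1/4) = 244.0 K.
ΔF = Δ[S(1−α)]/4 = (1−0.494)·+58.6/4 = 7.413 W m^-2.
Planck response: λ_P = 4σT_e³ = 4·5.67×10⁻⁸·(244.0)³ = 3.297 W m^-2/K.
So ΔT₀ = 7.413/3.297 = 2.25 K.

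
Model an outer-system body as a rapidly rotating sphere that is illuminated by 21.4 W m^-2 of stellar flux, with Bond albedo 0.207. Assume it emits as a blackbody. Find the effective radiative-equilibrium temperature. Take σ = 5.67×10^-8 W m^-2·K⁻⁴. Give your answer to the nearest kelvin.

The planet absorbs (1−α)S over its disc πR² and re-emits over 4πR², so the mean absorbed flux is (1−0.207)·21.40/4 = 4.243 W m^-2.
Balancing against σT⁴: T = (4.243/5.67×10⁻⁸)^(1/4) = 93.01 K.

93 kelvin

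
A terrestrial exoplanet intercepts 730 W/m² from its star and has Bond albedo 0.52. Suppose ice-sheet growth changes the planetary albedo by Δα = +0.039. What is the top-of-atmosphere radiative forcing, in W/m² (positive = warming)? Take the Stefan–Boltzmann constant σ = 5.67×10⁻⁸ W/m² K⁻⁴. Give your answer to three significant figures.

TOA radiative forcing: ΔF = −S·Δα/4 = −730.0·(+0.039)/4 = -7.117 W/m².

-7.12 W/m²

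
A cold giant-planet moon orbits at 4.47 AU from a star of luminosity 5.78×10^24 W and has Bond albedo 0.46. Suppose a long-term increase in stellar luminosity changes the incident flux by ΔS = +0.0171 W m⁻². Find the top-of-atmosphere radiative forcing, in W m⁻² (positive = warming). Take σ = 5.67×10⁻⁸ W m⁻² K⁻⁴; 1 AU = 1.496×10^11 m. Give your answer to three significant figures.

Orbital distance: d = 4.47 AU = 6.687×10^11 m.
Spreading L over a sphere of radius d: S = 5.78×10^24/(4π·6.69×10^11²) = 1.029 W m⁻².
TOA radiative forcing: ΔF = (1−α)ΔS/4 = 0.54·(+0.0171)/4 = 0.002309 W m⁻².

0.00231 W m⁻²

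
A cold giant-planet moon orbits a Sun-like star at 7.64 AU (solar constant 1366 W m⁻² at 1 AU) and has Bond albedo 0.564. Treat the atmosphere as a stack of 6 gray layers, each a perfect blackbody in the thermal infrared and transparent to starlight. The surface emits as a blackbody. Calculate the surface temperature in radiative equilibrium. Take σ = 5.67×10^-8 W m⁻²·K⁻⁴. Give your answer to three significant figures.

133 K

Flux at the orbit: S = 1366/(7.64)² = 23.40 W m⁻².
Top-of-atmosphere balance: σT_e⁴ = S(1−α)/4 = 2.551 W m⁻² → T_e = 81.90 K.
For an N-layer opaque stack, T_s⁴ = (N+1)T_e⁴, hence T_s = (7)^(1/4)×81.90 K = 133.2 K.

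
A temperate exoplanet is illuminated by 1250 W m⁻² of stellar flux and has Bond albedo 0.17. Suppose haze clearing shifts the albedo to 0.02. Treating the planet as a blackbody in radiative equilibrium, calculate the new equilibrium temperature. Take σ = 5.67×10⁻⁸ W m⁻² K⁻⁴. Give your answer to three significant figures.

271 K

T₂ = [S(1−α₂)/(4σ)]^(1/4) = [1250·0.98/(4σ)]^(1/4) = 271.1 K.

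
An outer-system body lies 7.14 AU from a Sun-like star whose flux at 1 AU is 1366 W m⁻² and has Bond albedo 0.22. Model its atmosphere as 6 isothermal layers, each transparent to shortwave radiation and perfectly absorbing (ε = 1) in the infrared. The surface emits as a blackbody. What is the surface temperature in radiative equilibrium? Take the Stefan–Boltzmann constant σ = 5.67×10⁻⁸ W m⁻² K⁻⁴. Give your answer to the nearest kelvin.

Flux at the orbit: S = 1366/(7.14)² = 26.80 W m⁻².
Top-of-atmosphere balance: σT_e⁴ = S(1−α)/4 = 5.225 W m⁻² → T_e = 97.98 K.
Layer-by-layer balance gives σT_s⁴ = (N+1)σT_e⁴, so T_s = 7^¼·97.98 = 159.4 K.

159 K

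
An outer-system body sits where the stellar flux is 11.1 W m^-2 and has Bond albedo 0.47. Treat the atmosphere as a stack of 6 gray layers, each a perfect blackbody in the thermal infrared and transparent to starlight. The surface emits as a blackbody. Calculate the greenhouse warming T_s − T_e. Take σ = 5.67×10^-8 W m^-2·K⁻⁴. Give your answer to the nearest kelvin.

45 K

The effective emission temperature is T_e = [S(1−α)/(4σ)]^¼ = 71.37 K.
T_s = (N+1)^(1/4)·T_e = 116.1 K.
Warming: T_s − T_e = 44.72 K.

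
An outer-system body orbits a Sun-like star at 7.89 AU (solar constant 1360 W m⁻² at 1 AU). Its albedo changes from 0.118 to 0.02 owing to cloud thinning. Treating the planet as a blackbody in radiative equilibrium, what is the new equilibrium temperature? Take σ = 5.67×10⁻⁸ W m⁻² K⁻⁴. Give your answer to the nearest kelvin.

99 kelvin

Irradiance scales as 1/d², so S = 1360 W m⁻² × (1/7.89)² = 21.85 W m⁻².
T₂ = [S(1−α₂)/(4σ)]^(1/4) = [21.85·0.98/(4σ)]^(1/4) = 98.57 K.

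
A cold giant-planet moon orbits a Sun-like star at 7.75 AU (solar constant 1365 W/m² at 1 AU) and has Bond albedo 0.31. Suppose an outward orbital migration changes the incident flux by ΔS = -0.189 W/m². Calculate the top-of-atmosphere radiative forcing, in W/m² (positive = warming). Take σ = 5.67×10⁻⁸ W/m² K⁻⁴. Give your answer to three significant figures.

-0.0326 W/m²

Flux at the orbit: S = 1365/(7.75)² = 22.73 W/m².
ΔF = Δ[S(1−α)]/4 = (1−0.31)·-0.189/4 = -0.03260 W/m².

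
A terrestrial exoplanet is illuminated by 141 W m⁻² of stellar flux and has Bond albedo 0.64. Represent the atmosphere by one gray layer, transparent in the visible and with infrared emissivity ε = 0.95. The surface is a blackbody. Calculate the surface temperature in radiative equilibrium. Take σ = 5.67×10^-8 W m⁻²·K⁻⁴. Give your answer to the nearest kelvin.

At the top of the atmosphere, σT_e⁴ = S(1−α)/4 = 12.69 W m⁻², giving T_e = 122.3 K.
For a single slab of emissivity ε, T_s⁴ = 2T_e⁴/(2−ε); thus T_s = 122.3·(1.905)^(1/4) = 143.7 K.

144 kelvin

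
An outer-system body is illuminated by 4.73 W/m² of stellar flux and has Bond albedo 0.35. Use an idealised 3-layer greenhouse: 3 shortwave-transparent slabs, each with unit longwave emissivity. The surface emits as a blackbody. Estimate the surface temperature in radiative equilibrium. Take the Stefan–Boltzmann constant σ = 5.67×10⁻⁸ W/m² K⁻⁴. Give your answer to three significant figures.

85.8 kelvin

Top-of-atmosphere balance: σT_e⁴ = S(1−α)/4 = 0.7686 W/m² → T_e = 60.68 K.
Layer-by-layer balance gives σT_s⁴ = (N+1)σT_e⁴, so T_s = 4^¼·60.68 = 85.81 K.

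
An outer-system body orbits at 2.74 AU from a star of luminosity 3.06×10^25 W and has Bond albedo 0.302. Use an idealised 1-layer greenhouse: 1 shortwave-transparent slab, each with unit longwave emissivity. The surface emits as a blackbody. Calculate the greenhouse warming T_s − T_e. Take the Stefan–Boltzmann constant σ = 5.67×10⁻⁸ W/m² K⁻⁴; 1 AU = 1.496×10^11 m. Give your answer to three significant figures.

15.5 K

d = 2.74 × 1.496×10^11 m = 4.099×10^11 m.
Flux at the orbit: S = L/(4πd²) = 3.06×10^25/(4π·(4.10×10^11)²) = 14.49 W/m².
OLR = S(1−α)/4 = 2.529 W/m²; the top layer radiates at T_e = 81.72 K.
Surface: T_s = (2)^¼·T_e = 97.18 K.
So the greenhouse effect raises the surface by 97.18 − 81.72 = 15.46 K.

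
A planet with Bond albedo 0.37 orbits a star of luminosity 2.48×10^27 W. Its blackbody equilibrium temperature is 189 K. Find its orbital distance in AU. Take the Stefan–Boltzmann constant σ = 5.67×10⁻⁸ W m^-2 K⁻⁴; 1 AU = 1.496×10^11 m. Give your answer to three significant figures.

4.38 AU

The flux needed for this T is 4σT⁴/(1−0.37) = 459.4 W m^-2.
Then d = [L/(4πS)]^(1/2) = 6.555×10^11 m, i.e. 4.381 AU.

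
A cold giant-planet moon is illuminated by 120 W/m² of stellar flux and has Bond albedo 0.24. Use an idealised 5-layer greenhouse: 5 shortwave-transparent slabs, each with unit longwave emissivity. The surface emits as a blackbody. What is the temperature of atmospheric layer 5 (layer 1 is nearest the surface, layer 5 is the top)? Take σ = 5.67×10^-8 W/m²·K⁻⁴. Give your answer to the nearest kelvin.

Top-of-atmosphere balance: σT_e⁴ = S(1−α)/4 = 22.80 W/m² → T_e = 141.6 K.
The net upward flux σT_e⁴ is constant between every pair of levels, so T_k⁴ = (N+1−k)T_e⁴.
With k = 5: T_5 = (5+1−5)^¼·141.6 K = 141.6 K.

142 kelvin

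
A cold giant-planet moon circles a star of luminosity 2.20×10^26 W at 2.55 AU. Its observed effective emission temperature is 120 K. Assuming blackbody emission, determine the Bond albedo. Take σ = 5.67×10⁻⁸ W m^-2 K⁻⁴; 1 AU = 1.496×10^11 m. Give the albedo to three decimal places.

0.609

Orbital distance: d = 2.55 AU = 3.815×10^11 m.
Spreading L over a sphere of radius d: S = 2.20×10^26/(4π·3.81×10^11²) = 120.3 W m^-2.
From σT⁴ = S(1−α)/4 we invert for α: 1−α = 4σT⁴/S.
σT⁴ = 11.76 W m^-2, so 4σT⁴ = 47.03 W m^-2.
1−α = 47.03/120.3 = 0.3909, so α = 0.6091.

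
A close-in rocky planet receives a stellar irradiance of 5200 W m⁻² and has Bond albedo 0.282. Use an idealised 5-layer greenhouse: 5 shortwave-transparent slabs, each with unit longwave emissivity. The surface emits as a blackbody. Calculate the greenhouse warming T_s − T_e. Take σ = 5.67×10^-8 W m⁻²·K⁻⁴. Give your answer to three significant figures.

202 kelvin

OLR = S(1−α)/4 = 933.4 W m⁻²; the top layer radiates at T_e = 358.2 K.
T_s = (N+1)^(1/4)·T_e = 560.6 K.
Warming: T_s − T_e = 202.4 K.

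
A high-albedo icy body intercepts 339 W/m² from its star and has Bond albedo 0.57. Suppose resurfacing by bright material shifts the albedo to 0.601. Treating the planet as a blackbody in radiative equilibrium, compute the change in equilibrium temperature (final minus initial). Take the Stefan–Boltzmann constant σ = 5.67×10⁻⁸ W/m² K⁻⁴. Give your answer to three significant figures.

-2.95 K

With α = 0.57, T₁ = 159.2 K.
With α = 0.601, T₂ = 156.3 K.
ΔT = T₂ − T₁ = -2.951 K.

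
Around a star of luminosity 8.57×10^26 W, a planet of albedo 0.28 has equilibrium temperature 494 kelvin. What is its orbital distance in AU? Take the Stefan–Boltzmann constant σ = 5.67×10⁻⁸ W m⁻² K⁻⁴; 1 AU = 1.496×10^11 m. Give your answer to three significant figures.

Energy balance gives S = 4σT⁴/(1−α) = 18760 W m⁻².
Then d = [L/(4πS)]^(1/2) = 6.029×10^10 m, i.e. 0.4030 AU.

0.403 AU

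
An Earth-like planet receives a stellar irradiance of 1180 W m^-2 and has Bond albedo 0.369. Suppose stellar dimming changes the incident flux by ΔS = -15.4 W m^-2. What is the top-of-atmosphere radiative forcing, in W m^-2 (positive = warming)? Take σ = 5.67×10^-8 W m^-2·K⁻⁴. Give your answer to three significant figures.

-2.43 W m^-2

TOA radiative forcing: ΔF = (1−α)ΔS/4 = 0.631·(-15.4)/4 = -2.429 W m^-2.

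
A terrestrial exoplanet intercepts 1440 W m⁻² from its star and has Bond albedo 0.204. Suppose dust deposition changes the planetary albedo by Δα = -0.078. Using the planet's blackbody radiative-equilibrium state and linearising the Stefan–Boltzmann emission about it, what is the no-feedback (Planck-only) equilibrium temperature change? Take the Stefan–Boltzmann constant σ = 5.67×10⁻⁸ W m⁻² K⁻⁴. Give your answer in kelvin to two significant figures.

Unperturbed T_e = [1440·(1−0.204)/(4σ)]^¼ = 266.6 K.
TOA radiative forcing: ΔF = −S·Δα/4 = −1440·(-0.078)/4 = 28.08 W m⁻².
Planck response: λ_P = 4σT_e³ = 4·5.67×10⁻⁸·(266.6)³ = 4.299 W m⁻²/K.
Hence the no-feedback warming is ΔF/(4σT_e³) = 6.53 K.

6.5 K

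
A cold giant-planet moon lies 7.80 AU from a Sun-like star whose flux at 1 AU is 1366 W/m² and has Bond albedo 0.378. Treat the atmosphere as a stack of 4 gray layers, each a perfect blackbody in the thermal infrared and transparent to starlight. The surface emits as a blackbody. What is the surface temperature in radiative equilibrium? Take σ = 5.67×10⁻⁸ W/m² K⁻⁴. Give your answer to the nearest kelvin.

By the inverse-square law, S = 1366/7.80² = 22.45 W/m².
OLR = S(1−α)/4 = 3.491 W/m²; the top layer radiates at T_e = 88.58 K.
Layer-by-layer balance gives σT_s⁴ = (N+1)σT_e⁴, so T_s = 5^¼·88.58 = 132.5 K.

132 kelvin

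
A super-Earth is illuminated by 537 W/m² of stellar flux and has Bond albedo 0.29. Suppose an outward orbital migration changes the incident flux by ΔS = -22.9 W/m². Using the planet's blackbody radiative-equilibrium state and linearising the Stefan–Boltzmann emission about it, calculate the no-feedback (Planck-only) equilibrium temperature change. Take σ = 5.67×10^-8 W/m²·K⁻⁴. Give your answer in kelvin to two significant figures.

-2.2 kelvin

Reference equilibrium: T_e = [S(1−α)/(4σ)]^(1/4) = 202.5 K.
ΔF = Δ[S(1−α)]/4 = (1−0.29)·-22.9/4 = -4.065 W/m².
The Planck feedback parameter is 4σT_e³ = 1.883 W/m²/K.
So ΔT₀ = -4.065/1.883 = -2.16 K.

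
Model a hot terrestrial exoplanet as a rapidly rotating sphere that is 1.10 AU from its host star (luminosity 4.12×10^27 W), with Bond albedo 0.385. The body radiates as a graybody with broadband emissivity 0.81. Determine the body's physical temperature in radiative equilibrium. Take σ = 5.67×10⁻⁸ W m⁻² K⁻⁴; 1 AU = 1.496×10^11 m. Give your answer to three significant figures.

449 K

d = 1.10 × 1.496×10^11 m = 1.646×10^11 m.
Flux at the orbit: S = L/(4πd²) = 4.12×10^27/(4π·(1.65×10^11)²) = 12110 W m⁻².
Averaging over the sphere, the absorbed flux is S(1−α)/4 = 1861 W m⁻².
Radiative balance εσT⁴ = 1861 gives T = [1861/(0.81·σ)]^(1/4) = 448.7 K.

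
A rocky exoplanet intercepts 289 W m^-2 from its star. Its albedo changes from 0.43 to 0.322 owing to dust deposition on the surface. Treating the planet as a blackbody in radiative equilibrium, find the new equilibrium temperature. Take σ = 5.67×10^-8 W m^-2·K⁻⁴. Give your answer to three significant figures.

T₂ = [S(1−α₂)/(4σ)]^(1/4) = [289.0·0.678/(4σ)]^(1/4) = 171.4 K.

171 K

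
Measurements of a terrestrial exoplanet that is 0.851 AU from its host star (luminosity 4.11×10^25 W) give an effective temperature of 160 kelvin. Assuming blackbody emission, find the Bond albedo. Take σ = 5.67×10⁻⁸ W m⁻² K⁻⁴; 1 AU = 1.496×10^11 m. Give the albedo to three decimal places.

d = 0.851 × 1.496×10^11 m = 1.273×10^11 m.
Flux at the orbit: S = L/(4πd²) = 4.11×10^25/(4π·(1.27×10^11)²) = 201.8 W m⁻².
From σT⁴ = S(1−α)/4 we invert for α: 1−α = 4σT⁴/S.
σT⁴ = 37.16 W m⁻², so 4σT⁴ = 148.6 W m⁻².
Hence α = 1 − 148.6/201.8 = 0.2634.

0.263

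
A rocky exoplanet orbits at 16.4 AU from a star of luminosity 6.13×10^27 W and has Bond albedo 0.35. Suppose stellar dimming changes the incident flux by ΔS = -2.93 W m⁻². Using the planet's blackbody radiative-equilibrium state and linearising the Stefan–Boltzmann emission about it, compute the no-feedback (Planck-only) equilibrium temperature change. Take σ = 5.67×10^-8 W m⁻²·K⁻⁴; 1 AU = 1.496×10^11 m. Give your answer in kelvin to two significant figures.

Orbital distance: d = 16.4 AU = 2.453×10^12 m.
S = L/(4πd²) = 81.04 W m⁻².
The baseline emission temperature is T_e = 123.5 K.
Only a fraction (1−α) is absorbed and it's spread over 4πR², so ΔF = (1−α)ΔS/4 = -0.4761 W m⁻².
Linearising σT⁴ gives d(σT⁴)/dT = 4σT_e³ = 0.4267 W m⁻² per K.
Hence the no-feedback warming is ΔF/(4σT_e³) = -1.12 K.

-1.1 K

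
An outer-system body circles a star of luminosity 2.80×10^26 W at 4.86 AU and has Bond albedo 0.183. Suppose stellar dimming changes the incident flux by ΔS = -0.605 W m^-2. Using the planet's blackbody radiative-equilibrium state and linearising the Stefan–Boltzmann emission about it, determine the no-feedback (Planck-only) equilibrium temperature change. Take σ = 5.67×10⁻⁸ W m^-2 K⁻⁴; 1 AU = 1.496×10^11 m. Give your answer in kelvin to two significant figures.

Orbital distance: d = 4.86 AU = 7.271×10^11 m.
S = L/(4πd²) = 42.15 W m^-2.
The baseline emission temperature is T_e = 111.0 K.
Only a fraction (1−α) is absorbed and it's spread over 4πR², so ΔF = (1−α)ΔS/4 = -0.1236 W m^-2.
Linearising σT⁴ gives d(σT⁴)/dT = 4σT_e³ = 0.3102 W m^-2 per K.
So ΔT₀ = -0.1236/0.3102 = -0.398 K.

-0.40 kelvin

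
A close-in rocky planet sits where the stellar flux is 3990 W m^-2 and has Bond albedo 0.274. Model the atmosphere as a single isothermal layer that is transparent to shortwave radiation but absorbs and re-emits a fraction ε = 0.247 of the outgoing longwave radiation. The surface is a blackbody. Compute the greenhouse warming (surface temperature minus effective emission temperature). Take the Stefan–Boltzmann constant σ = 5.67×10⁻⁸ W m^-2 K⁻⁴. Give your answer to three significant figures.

The planet radiates to space at T_e = [S(1−α)/(4σ)]^(1/4) = 336.2 K.
For a single slab of emissivity ε, T_s⁴ = 2T_e⁴/(2−ε); thus T_s = 336.2·(1.141)^(1/4) = 347.4 K.
The atmosphere warms the surface by 11.26 K.

11.3 K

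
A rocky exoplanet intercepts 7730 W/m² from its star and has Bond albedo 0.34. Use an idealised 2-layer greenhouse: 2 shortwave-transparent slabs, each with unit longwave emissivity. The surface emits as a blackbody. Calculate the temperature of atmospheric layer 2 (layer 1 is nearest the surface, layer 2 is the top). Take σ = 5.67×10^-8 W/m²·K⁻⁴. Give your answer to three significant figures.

The effective emission temperature is T_e = [S(1−α)/(4σ)]^¼ = 387.3 K.
The net upward flux σT_e⁴ is constant between every pair of levels, so T_k⁴ = (N+1−k)T_e⁴.
T_2 = (1)^(1/4)·387.3 = 387.3 K.

387 K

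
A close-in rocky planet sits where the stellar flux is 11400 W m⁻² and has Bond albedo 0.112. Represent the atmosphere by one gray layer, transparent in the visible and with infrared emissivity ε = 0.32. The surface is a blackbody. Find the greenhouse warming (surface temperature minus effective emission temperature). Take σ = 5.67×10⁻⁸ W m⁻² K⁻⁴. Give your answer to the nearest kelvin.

At the top of the atmosphere, σT_e⁴ = S(1−α)/4 = 2531 W m⁻², giving T_e = 459.6 K.
The surface balance (absorbed SW + ε·downward IR = σT_s⁴) with T_a⁴ = T_s⁴/2 reduces to T_s = T_e·[2/(2−ε)]^¼ = 480.1 K.
T_s − T_e = 480.1 − 459.6 = 20.48 K.

20 K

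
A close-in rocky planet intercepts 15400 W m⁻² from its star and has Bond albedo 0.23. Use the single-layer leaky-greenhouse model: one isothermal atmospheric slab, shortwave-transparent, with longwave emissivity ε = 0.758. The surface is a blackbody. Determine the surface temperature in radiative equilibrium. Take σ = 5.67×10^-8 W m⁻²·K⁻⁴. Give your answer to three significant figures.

539 K

Effective emission temperature (TOA balance): σT_e⁴ = S(1−α)/4 = 2964 W m⁻² → T_e = 478.2 K.
The surface balance (absorbed SW + ε·downward IR = σT_s⁴) with T_a⁴ = T_s⁴/2 reduces to T_s = T_e·[2/(2−ε)]^¼ = 538.7 K.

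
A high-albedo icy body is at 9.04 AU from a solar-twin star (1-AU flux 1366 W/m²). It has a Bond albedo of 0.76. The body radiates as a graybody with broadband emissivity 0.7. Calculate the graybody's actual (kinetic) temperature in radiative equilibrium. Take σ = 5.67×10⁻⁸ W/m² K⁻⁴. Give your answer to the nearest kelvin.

71 K

By the inverse-square law, S = 1366/9.04² = 16.72 W/m².
Absorbed flux (global mean): S(1−α)/4 = 16.72·0.24/4 = 1.003 W/m².
Equating to εσT⁴ with ε = 0.7: T = (1.003/0.7σ)^(1/4) = 70.90 K.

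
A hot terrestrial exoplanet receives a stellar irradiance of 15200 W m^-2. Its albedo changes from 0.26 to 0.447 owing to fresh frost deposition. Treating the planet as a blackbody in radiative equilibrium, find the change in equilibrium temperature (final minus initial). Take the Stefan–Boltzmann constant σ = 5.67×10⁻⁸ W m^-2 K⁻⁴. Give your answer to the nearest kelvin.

Initial: T₁ = [S(1−0.26)/(4σ)]^(1/4) = 471.9 K.
Final:   T₂ = [S(1−0.447)/(4σ)]^(1/4) = 438.8 K.
Change: 438.8 − 471.9 = -33.14 K.

-33 K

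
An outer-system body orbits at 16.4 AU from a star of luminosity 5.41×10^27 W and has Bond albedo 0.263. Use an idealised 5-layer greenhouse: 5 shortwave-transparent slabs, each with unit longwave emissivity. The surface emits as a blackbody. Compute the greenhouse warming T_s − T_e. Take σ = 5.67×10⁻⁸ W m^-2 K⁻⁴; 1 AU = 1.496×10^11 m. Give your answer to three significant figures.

Orbital distance: d = 16.4 AU = 2.453×10^12 m.
Spreading L over a sphere of radius d: S = 5.41×10^27/(4π·2.45×10^12²) = 71.52 W m^-2.
OLR = S(1−α)/4 = 13.18 W m^-2; the top layer radiates at T_e = 123.5 K.
T_s = (N+1)^(1/4)·T_e = 193.2 K.
So the greenhouse effect raises the surface by 193.2 − 123.5 = 69.77 K.

69.8 K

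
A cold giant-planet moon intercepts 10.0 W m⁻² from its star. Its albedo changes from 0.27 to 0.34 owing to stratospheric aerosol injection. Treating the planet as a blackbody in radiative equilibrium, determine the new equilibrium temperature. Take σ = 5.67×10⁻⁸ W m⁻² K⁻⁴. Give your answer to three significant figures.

New equilibrium: T₂ = [(1−0.34)·10.00/(4σ)]^(1/4) = 73.45 K.

73.4 kelvin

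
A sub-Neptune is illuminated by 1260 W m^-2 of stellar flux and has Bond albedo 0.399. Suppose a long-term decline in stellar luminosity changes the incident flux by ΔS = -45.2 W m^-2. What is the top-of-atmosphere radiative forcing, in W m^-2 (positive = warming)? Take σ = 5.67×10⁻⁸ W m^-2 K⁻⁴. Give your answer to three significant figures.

ΔF = Δ[S(1−α)]/4 = (1−0.399)·-45.2/4 = -6.791 W m^-2.

-6.79 W m^-2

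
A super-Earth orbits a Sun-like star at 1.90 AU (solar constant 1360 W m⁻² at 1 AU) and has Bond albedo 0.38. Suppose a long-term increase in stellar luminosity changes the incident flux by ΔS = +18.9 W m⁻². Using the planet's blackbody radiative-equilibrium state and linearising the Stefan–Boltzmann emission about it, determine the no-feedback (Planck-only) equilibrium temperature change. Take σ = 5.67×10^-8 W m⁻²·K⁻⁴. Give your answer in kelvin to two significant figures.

2.2 K

By the inverse-square law, S = 1360/1.90² = 376.7 W m⁻².
The baseline emission temperature is T_e = 179.1 K.
TOA radiative forcing: ΔF = (1−α)ΔS/4 = 0.62·(+18.9)/4 = 2.929 W m⁻².
Planck response: λ_P = 4σT_e³ = 4·5.67×10⁻⁸·(179.1)³ = 1.304 W m⁻²/K.
So ΔT₀ = 2.929/1.304 = 2.25 K.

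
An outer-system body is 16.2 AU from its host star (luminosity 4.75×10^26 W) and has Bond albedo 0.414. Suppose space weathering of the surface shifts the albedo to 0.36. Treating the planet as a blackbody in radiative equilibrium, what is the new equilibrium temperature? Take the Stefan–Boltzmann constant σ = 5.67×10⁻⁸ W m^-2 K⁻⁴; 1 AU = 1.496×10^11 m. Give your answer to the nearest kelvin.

65 kelvin

d = 16.2 × 1.496×10^11 m = 2.424×10^12 m.
Spreading L over a sphere of radius d: S = 4.75×10^26/(4π·2.42×10^12²) = 6.436 W m^-2.
New equilibrium: T₂ = [(1−0.36)·6.436/(4σ)]^(1/4) = 65.28 K.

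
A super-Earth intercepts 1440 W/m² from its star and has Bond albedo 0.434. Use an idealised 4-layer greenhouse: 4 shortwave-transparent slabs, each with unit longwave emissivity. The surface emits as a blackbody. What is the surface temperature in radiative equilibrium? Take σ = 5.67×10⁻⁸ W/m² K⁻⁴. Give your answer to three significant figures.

366 kelvin

OLR = S(1−α)/4 = 203.8 W/m²; the top layer radiates at T_e = 244.8 K.
Layer-by-layer balance gives σT_s⁴ = (N+1)σT_e⁴, so T_s = 5^¼·244.8 = 366.1 K.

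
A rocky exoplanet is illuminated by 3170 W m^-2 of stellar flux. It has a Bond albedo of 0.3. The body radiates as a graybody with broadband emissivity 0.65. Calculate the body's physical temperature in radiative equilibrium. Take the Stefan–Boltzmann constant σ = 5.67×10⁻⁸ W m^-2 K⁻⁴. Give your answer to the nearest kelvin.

Averaging over the sphere, the absorbed flux is S(1−α)/4 = 554.8 W m^-2.
Radiative balance εσT⁴ = 554.8 gives T = [554.8/(0.65·σ)]^(1/4) = 350.3 K.

350 kelvin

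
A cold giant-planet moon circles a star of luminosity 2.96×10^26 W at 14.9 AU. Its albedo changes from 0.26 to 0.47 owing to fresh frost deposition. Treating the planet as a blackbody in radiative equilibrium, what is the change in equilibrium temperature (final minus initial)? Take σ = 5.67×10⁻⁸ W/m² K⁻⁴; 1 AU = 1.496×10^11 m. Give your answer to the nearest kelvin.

d = 14.9 × 1.496×10^11 m = 2.229×10^12 m.
S = L/(4πd²) = 4.741 W/m².
Before: T₁ = [4.741·0.74/(4σ)]^(1/4) = 62.71 K.
With α = 0.47, T₂ = 57.69 K.
Change: 57.69 − 62.71 = -5.021 K.

-5 K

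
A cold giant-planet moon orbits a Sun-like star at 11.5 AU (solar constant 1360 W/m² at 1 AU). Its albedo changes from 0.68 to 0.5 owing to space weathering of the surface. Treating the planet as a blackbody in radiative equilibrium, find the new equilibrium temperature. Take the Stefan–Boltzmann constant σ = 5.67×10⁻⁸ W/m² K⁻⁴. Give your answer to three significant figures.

69.0 K

Flux at the orbit: S = 1360/(11.5)² = 10.28 W/m².
New equilibrium: T₂ = [(1−0.5)·10.28/(4σ)]^(1/4) = 69.00 K.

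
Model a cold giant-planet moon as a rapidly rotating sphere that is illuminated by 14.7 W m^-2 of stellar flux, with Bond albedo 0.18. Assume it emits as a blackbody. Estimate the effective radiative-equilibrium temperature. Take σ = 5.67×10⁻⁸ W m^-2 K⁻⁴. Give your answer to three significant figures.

85.4 K

Absorbed flux (global mean): S(1−α)/4 = 14.70·0.82/4 = 3.014 W m^-2.
In equilibrium σT⁴ equals this, so T = 85.38 K.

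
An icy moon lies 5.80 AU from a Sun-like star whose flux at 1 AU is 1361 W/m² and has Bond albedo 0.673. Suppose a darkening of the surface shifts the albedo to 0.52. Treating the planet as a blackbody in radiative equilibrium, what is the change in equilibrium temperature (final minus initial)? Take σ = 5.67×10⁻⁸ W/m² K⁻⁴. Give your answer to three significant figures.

Flux at the orbit: S = 1361/(5.80)² = 40.46 W/m².
Before: T₁ = [40.46·0.327/(4σ)]^(1/4) = 87.39 K.
With α = 0.52, T₂ = 96.19 K.
ΔT = T₂ − T₁ = 8.801 K.

8.80 kelvin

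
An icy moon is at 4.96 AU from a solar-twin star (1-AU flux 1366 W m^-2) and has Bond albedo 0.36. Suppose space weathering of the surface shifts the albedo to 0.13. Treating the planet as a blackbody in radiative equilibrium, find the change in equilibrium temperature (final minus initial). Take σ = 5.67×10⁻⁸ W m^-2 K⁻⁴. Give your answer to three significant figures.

8.93 K

Irradiance scales as 1/d², so S = 1366 W m^-2 × (1/4.96)² = 55.52 W m^-2.
Before: T₁ = [55.52·0.64/(4σ)]^(1/4) = 111.9 K.
After:  T₂ = [55.52·0.87/(4σ)]^(1/4) = 120.8 K.
ΔT = T₂ − T₁ = 8.926 K.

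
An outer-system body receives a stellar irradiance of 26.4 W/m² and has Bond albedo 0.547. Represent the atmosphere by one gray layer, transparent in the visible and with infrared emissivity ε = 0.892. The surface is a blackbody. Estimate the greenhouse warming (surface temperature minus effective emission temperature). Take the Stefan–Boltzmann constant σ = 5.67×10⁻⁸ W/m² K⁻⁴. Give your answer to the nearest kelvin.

The planet radiates to space at T_e = [S(1−α)/(4σ)]^(1/4) = 85.21 K.
Surface balance with a leaky layer gives σT_s⁴ = σT_e⁴·2/(2−ε), so T_s = T_e·[2/(2−0.892)]^(1/4) = 98.77 K.
Greenhouse warming: T_s − T_e = 13.56 K.

14 K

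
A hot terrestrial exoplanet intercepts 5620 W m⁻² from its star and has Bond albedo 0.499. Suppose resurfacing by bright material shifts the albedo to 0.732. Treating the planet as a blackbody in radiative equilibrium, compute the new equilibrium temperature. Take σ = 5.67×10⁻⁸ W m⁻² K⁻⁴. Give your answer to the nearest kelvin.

T₂ = [S(1−α₂)/(4σ)]^(1/4) = [5620·0.268/(4σ)]^(1/4) = 285.5 K.

285 K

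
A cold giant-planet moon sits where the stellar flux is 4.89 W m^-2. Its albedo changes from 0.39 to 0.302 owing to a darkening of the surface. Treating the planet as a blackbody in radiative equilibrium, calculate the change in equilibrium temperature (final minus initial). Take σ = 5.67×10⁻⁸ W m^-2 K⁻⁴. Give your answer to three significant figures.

Initial: T₁ = [S(1−0.39)/(4σ)]^(1/4) = 60.22 K.
With α = 0.302, T₂ = 62.28 K.
Change: 62.28 − 60.22 = 2.063 K.

2.06 K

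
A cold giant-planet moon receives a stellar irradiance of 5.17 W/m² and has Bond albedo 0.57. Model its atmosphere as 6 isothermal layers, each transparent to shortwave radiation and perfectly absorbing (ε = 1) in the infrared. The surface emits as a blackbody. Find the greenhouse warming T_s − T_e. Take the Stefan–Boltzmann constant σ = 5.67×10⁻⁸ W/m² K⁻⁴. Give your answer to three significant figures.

35.1 K

The effective emission temperature is T_e = [S(1−α)/(4σ)]^¼ = 55.95 K.
T_s = (N+1)^(1/4)·T_e = 91.01 K.
Warming: T_s − T_e = 35.06 K.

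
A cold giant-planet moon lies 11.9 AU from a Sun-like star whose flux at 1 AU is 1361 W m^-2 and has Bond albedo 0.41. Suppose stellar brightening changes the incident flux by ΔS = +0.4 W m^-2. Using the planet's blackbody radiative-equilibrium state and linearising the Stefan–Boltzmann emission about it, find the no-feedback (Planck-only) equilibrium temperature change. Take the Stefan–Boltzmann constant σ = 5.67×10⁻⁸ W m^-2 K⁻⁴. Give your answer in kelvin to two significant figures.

0.74 kelvin

Irradiance scales as 1/d², so S = 1361 W m^-2 × (1/11.9)² = 9.611 W m^-2.
The baseline emission temperature is T_e = 70.71 K.
Only a fraction (1−α) is absorbed and it's spread over 4πR², so ΔF = (1−α)ΔS/4 = 0.05900 W m^-2.
The Planck feedback parameter is 4σT_e³ = 0.08019 W m^-2/K.
Hence the no-feedback warming is ΔF/(4σT_e³) = 0.736 K.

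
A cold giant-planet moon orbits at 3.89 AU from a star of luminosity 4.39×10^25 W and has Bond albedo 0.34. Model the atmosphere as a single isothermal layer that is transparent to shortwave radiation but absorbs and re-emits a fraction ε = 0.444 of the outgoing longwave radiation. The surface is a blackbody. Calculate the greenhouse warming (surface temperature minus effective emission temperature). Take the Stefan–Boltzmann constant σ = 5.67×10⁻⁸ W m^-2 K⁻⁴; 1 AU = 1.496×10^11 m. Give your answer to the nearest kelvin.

d = 3.89 × 1.496×10^11 m = 5.819×10^11 m.
Flux at the orbit: S = L/(4πd²) = 4.39×10^25/(4π·(5.82×10^11)²) = 10.32 W m^-2.
Effective emission temperature (TOA balance): σT_e⁴ = S(1−α)/4 = 1.702 W m^-2 → T_e = 74.02 K.
For a single slab of emissivity ε, T_s⁴ = 2T_e⁴/(2−ε); thus T_s = 74.02·(1.285)^(1/4) = 78.81 K.
The atmosphere warms the surface by 4.794 K.

5 K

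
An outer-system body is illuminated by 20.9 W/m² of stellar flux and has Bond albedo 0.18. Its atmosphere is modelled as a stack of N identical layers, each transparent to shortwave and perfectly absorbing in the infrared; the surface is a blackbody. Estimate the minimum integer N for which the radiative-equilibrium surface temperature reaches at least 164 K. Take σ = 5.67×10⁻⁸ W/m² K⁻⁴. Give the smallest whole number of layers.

9

The effective emission temperature is T_e = [S(1−α)/(4σ)]^¼ = 93.24 K.
Since T_s⁴ = (N+1)T_e⁴, we need N ≥ (T_s/T_e)⁴ − 1 = 8.573.
The minimum whole number is N = 9.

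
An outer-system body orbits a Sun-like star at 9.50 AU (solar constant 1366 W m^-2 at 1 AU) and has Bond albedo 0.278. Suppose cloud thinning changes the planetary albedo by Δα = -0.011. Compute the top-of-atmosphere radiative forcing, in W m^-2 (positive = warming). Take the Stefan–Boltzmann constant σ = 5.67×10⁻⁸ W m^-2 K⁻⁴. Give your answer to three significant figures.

Flux at the orbit: S = 1366/(9.50)² = 15.14 W m^-2.
TOA radiative forcing: ΔF = −S·Δα/4 = −15.14·(-0.011)/4 = 0.04162 W m^-2.

0.0416 W m^-2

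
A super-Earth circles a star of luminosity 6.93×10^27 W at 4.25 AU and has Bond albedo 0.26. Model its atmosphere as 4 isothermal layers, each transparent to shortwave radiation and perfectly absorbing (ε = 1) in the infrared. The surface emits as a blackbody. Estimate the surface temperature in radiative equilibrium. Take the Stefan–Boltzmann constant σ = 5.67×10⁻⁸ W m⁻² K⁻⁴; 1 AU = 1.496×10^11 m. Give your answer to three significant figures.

Orbital distance: d = 4.25 AU = 6.358×10^11 m.
S = L/(4πd²) = 1364 W m⁻².
Top-of-atmosphere balance: σT_e⁴ = S(1−α)/4 = 252.4 W m⁻² → T_e = 258.3 K.
For an N-layer opaque stack, T_s⁴ = (N+1)T_e⁴, hence T_s = (5)^(1/4)×258.3 K = 386.2 K.

386 kelvin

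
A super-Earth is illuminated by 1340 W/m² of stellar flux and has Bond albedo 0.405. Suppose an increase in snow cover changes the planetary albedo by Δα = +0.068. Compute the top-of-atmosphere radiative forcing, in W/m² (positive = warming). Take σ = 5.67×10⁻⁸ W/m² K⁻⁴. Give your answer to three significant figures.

-22.8 W/m²

The change in absorbed flux is Δ[S(1−α)/4] = −SΔα/4 = -22.78 W/m².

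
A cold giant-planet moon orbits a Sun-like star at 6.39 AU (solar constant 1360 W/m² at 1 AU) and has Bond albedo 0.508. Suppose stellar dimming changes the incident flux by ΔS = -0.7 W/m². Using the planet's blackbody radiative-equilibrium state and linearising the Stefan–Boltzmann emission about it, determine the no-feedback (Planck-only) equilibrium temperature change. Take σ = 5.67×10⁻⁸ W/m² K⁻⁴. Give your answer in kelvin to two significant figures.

By the inverse-square law, S = 1360/6.39² = 33.31 W/m².
The baseline emission temperature is T_e = 92.20 K.
Only a fraction (1−α) is absorbed and it's spread over 4πR², so ΔF = (1−α)ΔS/4 = -0.08610 W/m².
Linearising σT⁴ gives d(σT⁴)/dT = 4σT_e³ = 0.1777 W/m² per K.
So ΔT₀ = -0.08610/0.1777 = -0.484 K.

-0.48 kelvin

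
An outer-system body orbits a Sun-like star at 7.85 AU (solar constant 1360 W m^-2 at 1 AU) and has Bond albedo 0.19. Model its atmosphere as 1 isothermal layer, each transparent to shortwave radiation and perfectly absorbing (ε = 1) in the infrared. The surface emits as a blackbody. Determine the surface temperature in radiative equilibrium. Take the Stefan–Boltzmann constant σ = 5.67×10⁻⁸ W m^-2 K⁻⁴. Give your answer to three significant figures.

112 kelvin

Flux at the orbit: S = 1360/(7.85)² = 22.07 W m^-2.
The effective emission temperature is T_e = [S(1−α)/(4σ)]^¼ = 94.22 K.
With N = 1 opaque layers, T_s = (N+1)^(1/4)·T_e = 2^(1/4)·94.22 = 112.1 K.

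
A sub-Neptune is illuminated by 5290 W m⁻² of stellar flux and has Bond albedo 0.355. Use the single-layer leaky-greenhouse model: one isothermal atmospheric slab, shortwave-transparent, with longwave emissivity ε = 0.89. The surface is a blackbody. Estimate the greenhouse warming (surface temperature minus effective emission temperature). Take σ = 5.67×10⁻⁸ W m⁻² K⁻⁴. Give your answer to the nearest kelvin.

At the top of the atmosphere, σT_e⁴ = S(1−α)/4 = 853.0 W m⁻², giving T_e = 350.2 K.
Surface balance with a leaky layer gives σT_s⁴ = σT_e⁴·2/(2−ε), so T_s = T_e·[2/(2−0.89)]^(1/4) = 405.8 K.
The atmosphere warms the surface by 55.54 K.

56 kelvin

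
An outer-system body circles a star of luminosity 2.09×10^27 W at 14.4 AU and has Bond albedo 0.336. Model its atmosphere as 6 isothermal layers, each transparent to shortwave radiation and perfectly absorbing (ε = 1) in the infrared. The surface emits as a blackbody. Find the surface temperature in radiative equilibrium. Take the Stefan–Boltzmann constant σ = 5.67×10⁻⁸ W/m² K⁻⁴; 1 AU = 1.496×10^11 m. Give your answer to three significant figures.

165 kelvin

d = 14.4 × 1.496×10^11 m = 2.154×10^12 m.
S = L/(4πd²) = 35.84 W/m².
The effective emission temperature is T_e = [S(1−α)/(4σ)]^¼ = 101.2 K.
With N = 6 opaque layers, T_s = (N+1)^(1/4)·T_e = 7^(1/4)·101.2 = 164.6 K.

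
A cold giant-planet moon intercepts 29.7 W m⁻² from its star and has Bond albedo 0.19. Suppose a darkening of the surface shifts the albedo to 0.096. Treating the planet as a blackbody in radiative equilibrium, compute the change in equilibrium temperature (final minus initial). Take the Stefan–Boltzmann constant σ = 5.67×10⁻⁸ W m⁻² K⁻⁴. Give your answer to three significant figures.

2.82 K

Before: T₁ = [29.70·0.81/(4σ)]^(1/4) = 101.5 K.
With α = 0.096, T₂ = 104.3 K.
Change: 104.3 − 101.5 = 2.824 K.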